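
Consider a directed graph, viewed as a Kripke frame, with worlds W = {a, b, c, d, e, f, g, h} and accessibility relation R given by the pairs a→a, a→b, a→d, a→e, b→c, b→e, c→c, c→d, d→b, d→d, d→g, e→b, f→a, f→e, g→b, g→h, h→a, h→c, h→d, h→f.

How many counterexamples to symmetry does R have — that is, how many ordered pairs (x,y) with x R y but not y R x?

Enumerating: (a,b), (a,d), (a,e), (b,c), (c,d), (d,b), (d,g), (f,a), (f,e), (g,b), (g,h), (h,a), (h,c), (h,d), (h,f).

15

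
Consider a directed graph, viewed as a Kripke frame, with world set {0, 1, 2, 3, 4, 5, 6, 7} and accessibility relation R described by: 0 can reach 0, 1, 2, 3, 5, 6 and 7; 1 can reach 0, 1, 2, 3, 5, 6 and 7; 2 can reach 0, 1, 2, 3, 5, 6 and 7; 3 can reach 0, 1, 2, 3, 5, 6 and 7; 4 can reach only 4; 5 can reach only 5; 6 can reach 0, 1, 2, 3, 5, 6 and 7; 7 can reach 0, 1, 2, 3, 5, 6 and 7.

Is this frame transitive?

Yes

Transitive: yes — every two-step R-path is closed by a direct edge.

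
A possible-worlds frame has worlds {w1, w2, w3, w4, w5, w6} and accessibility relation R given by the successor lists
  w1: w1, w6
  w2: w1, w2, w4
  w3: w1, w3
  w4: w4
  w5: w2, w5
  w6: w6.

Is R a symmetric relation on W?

No

Symmetric: no — w1 R w6 but not w6 R w1.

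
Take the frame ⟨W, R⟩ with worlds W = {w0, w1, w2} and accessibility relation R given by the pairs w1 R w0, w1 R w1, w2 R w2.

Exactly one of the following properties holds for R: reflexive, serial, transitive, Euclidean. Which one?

Reflexive: no — w0 is not related to itself.
Serial: no — w0 has no R-successor.
Transitive: yes — every two-step R-path is closed by a direct edge.
Euclidean: no — w1 R w0 and w1 R w0, but not w0 R w0.
Only transitive holds.

transitive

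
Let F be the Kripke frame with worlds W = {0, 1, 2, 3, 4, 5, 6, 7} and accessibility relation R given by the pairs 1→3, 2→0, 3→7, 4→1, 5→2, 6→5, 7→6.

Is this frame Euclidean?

Euclidean: no — 1 R 3 and 1 R 3, but not 3 R 3.

No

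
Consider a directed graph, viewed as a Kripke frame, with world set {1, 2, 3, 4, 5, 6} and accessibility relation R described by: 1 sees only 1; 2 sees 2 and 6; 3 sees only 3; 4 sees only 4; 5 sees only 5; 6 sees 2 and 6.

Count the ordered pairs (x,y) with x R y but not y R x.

R is symmetric; there are no such tuples.

0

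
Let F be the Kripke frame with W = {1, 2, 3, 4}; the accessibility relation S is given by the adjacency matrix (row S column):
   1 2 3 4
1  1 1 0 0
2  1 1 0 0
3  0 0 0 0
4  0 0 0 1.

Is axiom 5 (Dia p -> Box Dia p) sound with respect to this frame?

Axiom 5 corresponds to the accessibility relation being Euclidean.
Euclidean: yes — any two successors of a common world are S-related.

Yes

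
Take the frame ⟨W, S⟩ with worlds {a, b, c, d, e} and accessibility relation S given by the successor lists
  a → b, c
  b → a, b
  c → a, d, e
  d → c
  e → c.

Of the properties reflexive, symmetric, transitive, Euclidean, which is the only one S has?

symmetric

Reflexive: no — a is not related to itself.
Symmetric: yes — every pair in S has its reverse in S.
Transitive: no — a S c and c S d, but not a S d.
Euclidean: no — a S b and a S c, but not b S c.
Only symmetric holds.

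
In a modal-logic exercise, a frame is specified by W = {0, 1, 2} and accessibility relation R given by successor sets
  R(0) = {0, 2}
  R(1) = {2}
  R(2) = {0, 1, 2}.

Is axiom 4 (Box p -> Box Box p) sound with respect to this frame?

Axiom 4 corresponds to the accessibility relation being transitive.
Transitive: no — 0 R 2 and 2 R 1, but not 0 R 1.

No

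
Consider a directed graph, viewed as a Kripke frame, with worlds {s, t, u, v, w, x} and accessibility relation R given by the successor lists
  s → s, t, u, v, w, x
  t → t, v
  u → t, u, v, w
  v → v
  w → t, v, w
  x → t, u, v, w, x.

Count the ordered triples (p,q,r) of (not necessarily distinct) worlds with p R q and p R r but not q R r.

35

Enumerating: (s,t,s), (s,t,u), (s,t,w), (s,t,x), (s,u,s), (s,u,x), (s,v,s), (s,v,t), (s,v,u), (s,v,w), (s,v,x), (s,w,s), … and 23 more.
Total: 35.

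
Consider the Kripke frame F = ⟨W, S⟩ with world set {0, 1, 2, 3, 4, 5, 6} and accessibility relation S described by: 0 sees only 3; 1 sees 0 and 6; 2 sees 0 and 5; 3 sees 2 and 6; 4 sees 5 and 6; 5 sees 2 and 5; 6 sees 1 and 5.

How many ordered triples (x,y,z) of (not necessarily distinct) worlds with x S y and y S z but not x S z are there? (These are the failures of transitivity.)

17

Enumerating: (0,3,2), (0,3,6), (1,0,3), (1,6,1), (1,6,5), (2,0,3), (2,5,2), (3,2,0), (3,2,5), (3,6,1), (3,6,5), (4,5,2), (4,6,1), (5,2,0), (6,1,0), (6,1,6), (6,5,2).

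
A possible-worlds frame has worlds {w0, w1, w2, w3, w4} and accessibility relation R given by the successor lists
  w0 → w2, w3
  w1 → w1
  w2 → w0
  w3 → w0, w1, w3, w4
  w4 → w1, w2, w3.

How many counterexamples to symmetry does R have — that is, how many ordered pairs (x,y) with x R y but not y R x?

Enumerating: (w3,w1), (w4,w1), (w4,w2).

3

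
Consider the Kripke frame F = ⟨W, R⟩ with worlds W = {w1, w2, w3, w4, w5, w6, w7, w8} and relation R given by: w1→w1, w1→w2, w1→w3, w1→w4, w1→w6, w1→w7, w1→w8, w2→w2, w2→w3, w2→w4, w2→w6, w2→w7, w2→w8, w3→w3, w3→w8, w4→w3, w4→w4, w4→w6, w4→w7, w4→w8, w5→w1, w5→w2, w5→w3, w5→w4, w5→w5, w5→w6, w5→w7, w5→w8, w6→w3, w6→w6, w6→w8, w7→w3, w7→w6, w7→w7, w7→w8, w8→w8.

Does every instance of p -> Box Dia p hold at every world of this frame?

The schema B characterises exactly the symmetric frames.
Symmetric: no — w1 R w2 but not w2 R w1.

No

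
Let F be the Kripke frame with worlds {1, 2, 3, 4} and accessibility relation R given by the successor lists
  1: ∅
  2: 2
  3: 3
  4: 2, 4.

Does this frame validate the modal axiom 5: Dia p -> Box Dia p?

No

Axiom 5 corresponds to the accessibility relation being Euclidean.
Euclidean: no — 4 R 2 and 4 R 4, but not 2 R 4.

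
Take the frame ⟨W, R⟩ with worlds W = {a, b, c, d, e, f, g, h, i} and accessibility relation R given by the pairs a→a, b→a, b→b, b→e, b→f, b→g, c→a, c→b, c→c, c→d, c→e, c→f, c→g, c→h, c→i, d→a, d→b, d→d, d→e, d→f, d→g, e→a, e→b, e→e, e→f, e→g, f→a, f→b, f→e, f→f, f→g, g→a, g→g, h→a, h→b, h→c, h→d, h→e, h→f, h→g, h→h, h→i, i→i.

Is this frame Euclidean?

Euclidean: no — b R a and b R e, but not a R e.

No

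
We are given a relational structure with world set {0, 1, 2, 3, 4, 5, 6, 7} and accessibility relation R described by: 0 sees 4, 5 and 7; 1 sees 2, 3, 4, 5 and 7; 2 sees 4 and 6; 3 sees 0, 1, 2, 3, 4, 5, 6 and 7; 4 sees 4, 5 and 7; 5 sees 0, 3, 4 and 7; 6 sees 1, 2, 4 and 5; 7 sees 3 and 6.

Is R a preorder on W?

Reflexive: no — 0 is not related to itself.
Transitive: no — 0 R 5 and 5 R 3, but not 0 R 3.
So R is not a preorder.

No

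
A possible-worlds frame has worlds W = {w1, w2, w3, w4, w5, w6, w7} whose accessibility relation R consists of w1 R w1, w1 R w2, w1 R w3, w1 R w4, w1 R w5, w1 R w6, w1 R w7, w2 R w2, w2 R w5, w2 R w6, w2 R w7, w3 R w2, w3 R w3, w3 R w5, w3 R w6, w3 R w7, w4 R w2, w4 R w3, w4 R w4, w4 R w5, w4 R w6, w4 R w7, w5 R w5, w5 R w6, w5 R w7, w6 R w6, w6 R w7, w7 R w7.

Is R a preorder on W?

Yes

Reflexive: yes — every world is R-related to itself.
Transitive: yes — every two-step R-path is closed by a direct edge.
So R is a preorder.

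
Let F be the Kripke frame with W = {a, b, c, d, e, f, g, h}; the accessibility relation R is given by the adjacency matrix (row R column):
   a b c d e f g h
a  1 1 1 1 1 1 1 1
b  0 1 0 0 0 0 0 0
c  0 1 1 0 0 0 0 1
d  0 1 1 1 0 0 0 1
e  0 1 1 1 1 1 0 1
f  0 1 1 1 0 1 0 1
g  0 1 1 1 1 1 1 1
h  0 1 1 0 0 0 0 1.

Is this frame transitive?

Yes

Transitive: yes — every two-step R-path is closed by a direct edge.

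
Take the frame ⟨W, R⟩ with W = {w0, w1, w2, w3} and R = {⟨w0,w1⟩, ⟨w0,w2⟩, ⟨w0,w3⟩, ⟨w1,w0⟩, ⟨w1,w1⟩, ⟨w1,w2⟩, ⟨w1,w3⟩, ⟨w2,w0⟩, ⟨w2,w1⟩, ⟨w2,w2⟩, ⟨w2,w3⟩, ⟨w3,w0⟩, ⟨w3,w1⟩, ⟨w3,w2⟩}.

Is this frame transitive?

Transitive: no — w0 R w1 and w1 R w0, but not w0 R w0.

No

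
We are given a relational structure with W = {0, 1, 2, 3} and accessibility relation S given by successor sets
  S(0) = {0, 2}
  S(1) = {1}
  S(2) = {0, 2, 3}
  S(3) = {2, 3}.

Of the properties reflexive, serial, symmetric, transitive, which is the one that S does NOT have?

Reflexive: yes — every world is S-related to itself.
Serial: yes — every world has a successor (e.g. 0 S 0).
Symmetric: yes — every pair in S has its reverse in S.
Transitive: no — 0 S 2 and 2 S 3, but not 0 S 3.
Only transitive fails.

transitive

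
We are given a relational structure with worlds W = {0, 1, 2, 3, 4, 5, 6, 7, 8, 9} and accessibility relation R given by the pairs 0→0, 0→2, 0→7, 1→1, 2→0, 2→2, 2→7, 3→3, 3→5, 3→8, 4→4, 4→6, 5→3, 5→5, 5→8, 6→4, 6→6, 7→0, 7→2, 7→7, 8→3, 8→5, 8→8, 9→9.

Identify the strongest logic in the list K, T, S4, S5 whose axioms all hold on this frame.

Reflexive (axiom T): yes — every world is R-related to itself.
Transitive (axiom 4): yes — every two-step R-path is closed by a direct edge.
Euclidean (axiom 5): yes — any two successors of a common world are R-related.
So F validates K, T, S4, S5. The strongest is S5.

S5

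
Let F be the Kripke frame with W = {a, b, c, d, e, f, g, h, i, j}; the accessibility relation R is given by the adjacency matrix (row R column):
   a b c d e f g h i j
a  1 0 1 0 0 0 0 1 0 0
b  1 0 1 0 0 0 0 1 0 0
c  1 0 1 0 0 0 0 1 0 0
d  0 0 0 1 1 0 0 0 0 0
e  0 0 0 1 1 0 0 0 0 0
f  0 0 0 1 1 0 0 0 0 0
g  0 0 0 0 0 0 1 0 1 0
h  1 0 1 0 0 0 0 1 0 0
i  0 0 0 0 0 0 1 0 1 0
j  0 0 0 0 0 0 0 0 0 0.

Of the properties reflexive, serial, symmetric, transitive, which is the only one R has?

transitive

Reflexive: no — b is not related to itself.
Serial: no — j has no R-successor.
Symmetric: no — b R a but not a R b.
Transitive: yes — every two-step R-path is closed by a direct edge.
Only transitive holds.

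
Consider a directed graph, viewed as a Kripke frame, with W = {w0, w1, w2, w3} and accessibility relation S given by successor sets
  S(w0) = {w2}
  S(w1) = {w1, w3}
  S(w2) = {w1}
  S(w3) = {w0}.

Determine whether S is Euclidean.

No

Euclidean: no — w0 S w2 and w0 S w2, but not w2 S w2.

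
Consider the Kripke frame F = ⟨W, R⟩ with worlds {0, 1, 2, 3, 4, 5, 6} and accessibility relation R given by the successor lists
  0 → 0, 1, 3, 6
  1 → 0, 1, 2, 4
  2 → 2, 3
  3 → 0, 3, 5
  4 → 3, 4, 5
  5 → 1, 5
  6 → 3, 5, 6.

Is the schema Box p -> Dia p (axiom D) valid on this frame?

Yes

The schema D characterises exactly the serial frames.
Serial: yes — every world has a successor (e.g. 0 R 0).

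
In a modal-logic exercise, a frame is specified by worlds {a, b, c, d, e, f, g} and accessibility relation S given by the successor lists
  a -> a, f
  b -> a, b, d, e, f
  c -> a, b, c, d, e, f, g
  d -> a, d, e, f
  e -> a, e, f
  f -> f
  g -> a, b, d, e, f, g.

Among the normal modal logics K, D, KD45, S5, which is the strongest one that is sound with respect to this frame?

D

Serial (axiom D): yes — every world has a successor (e.g. a S a).
Euclidean (axiom 5): no — b S a and b S d, but not a S d.
Transitive (axiom 4): yes — every two-step S-path is closed by a direct edge.
Reflexive (axiom T): yes — every world is S-related to itself.
So F validates K, D; KD45 would additionally require S to be Euclidean. The strongest is D.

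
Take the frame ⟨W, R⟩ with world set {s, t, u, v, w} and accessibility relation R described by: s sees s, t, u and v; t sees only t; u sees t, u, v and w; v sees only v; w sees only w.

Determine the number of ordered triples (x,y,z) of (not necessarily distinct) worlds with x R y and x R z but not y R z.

16

Enumerating: (s,t,s), (s,t,u), (s,t,v), (s,u,s), (s,v,s), (s,v,t), (s,v,u), (u,t,u), (u,t,v), (u,t,w), (u,v,t), (u,v,u), (u,v,w), (u,w,t), (u,w,u), (u,w,v).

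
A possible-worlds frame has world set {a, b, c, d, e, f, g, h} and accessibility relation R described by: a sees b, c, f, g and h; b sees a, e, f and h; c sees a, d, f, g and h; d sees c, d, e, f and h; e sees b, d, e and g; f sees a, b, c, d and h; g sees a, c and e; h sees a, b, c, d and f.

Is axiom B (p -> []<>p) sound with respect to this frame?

Axiom B corresponds to the accessibility relation being symmetric.
Symmetric: yes — every pair in R has its reverse in R.

Yes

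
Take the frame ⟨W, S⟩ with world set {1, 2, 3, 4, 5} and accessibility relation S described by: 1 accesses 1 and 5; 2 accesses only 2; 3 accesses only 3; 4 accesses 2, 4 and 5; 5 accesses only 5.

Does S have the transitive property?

Yes

Transitive: yes — every two-step S-path is closed by a direct edge.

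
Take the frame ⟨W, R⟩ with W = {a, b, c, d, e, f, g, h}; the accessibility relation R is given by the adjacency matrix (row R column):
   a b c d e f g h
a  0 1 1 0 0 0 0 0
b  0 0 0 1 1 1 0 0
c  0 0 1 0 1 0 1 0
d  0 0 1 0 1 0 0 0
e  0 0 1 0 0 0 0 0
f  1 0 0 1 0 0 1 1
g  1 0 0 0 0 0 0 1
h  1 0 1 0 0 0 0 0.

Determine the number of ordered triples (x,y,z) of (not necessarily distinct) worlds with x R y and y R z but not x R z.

26

Enumerating: (a,b,d), (a,b,e), (a,b,f), (a,c,e), (a,c,g), (b,d,c), (b,e,c), (b,f,a), (b,f,g), (b,f,h), (c,g,a), (c,g,h), … and 14 more.
Total: 26.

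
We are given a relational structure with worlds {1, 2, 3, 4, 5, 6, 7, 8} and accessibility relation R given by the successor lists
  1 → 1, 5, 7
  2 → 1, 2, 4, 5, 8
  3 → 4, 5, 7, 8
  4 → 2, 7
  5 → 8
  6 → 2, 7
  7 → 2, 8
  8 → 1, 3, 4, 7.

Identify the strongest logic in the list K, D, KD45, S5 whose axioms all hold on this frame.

D

Serial (axiom D): yes — every world has a successor (e.g. 1 R 1).
Euclidean (axiom 5): no — 1 R 5 and 1 R 7, but not 5 R 7.
Transitive (axiom 4): no — 1 R 5 and 5 R 8, but not 1 R 8.
Reflexive (axiom T): no — 3 is not related to itself.
So F validates K, D; KD45 would additionally require R to be Euclidean and transitive. The strongest is D.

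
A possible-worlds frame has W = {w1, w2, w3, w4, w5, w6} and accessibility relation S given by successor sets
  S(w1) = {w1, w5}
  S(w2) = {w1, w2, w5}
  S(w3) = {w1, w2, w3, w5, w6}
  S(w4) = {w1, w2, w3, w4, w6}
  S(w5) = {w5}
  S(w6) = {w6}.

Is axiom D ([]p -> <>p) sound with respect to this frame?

By correspondence theory, D is valid on a frame iff S is serial.
Serial: yes — every world has a successor (e.g. w1 S w1).

Yes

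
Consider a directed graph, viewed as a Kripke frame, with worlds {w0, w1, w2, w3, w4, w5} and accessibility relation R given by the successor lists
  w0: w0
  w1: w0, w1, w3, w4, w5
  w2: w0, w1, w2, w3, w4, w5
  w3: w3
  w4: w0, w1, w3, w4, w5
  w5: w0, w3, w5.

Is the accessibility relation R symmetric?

No

Symmetric: no — w1 R w0 but not w0 R w1.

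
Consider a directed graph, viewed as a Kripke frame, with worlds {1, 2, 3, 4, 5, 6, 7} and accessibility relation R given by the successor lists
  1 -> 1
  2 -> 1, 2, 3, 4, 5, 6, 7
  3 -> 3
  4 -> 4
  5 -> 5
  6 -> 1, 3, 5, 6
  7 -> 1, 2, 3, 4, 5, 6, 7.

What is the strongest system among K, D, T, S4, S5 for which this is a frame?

S4

Serial (axiom D): yes — every world has a successor (e.g. 1 R 1).
Reflexive (axiom T): yes — every world is R-related to itself.
Transitive (axiom 4): yes — every two-step R-path is closed by a direct edge.
Euclidean (axiom 5): no — 2 R 1 and 2 R 3, but not 1 R 3.
So F validates K, D, T, S4; S5 would additionally require R to be Euclidean. The strongest is S4.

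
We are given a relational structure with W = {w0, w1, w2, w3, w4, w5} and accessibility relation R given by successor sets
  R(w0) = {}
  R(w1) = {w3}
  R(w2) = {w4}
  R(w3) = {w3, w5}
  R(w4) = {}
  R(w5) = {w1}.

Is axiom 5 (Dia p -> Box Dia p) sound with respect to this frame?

Axiom 5 corresponds to the accessibility relation being Euclidean.
Euclidean: no — w2 R w4 and w2 R w4, but not w4 R w4.

No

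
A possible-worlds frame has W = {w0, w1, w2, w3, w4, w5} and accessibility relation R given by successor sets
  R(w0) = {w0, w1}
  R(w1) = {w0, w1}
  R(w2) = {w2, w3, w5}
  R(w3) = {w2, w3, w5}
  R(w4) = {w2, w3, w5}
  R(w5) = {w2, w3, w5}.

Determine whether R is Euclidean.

Yes

Euclidean: yes — any two successors of a common world are R-related.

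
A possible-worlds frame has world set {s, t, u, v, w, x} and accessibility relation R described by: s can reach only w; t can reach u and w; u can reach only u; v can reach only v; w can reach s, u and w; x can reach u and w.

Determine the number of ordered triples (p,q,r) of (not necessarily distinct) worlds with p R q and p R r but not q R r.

Enumerating: (t,u,w), (w,s,s), (w,s,u), (w,u,s), (w,u,w), (x,u,w).

6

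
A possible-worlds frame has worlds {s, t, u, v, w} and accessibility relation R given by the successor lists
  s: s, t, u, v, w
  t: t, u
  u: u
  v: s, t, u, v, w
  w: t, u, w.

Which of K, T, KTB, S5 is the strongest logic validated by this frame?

Reflexive (axiom T): yes — every world is R-related to itself.
Symmetric (axiom B): no — s R t but not t R s.
Euclidean (axiom 5): no — s R t and s R v, but not t R v.
So F validates K, T; KTB would additionally require R to be symmetric. The strongest is T.

T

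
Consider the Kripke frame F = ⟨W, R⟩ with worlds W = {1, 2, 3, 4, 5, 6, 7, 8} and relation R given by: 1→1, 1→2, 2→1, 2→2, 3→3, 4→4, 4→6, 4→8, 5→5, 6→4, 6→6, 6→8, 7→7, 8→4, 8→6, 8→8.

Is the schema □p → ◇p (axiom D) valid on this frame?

Yes

The schema D characterises exactly the serial frames.
Serial: yes — every world has a successor (e.g. 1 R 1).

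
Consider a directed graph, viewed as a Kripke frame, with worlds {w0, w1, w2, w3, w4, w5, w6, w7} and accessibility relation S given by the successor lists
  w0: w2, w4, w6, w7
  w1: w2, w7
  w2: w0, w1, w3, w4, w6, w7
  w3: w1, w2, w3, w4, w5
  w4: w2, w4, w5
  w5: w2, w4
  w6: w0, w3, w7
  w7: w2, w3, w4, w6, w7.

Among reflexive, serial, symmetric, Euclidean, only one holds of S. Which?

serial

Reflexive: no — w0 is not related to itself.
Serial: yes — every world has a successor (e.g. w0 S w2).
Symmetric: no — w0 S w4 but not w4 S w0.
Euclidean: no — w0 S w4 and w0 S w6, but not w4 S w6.
Only serial holds.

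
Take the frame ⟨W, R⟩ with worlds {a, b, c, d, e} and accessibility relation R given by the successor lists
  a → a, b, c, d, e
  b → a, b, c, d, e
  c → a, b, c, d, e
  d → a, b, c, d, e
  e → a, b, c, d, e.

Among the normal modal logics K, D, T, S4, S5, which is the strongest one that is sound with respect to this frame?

S5

Serial (axiom D): yes — every world has a successor (e.g. a R a).
Reflexive (axiom T): yes — every world is R-related to itself.
Transitive (axiom 4): yes — every two-step R-path is closed by a direct edge.
Euclidean (axiom 5): yes — any two successors of a common world are R-related.
So F validates K, D, T, S4, S5. The strongest is S5.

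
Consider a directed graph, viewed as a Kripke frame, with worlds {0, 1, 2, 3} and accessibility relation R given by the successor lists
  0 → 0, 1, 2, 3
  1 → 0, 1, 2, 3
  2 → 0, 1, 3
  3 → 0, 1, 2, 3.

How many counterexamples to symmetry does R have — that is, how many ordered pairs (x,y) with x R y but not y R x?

R is symmetric; there are no such tuples.

0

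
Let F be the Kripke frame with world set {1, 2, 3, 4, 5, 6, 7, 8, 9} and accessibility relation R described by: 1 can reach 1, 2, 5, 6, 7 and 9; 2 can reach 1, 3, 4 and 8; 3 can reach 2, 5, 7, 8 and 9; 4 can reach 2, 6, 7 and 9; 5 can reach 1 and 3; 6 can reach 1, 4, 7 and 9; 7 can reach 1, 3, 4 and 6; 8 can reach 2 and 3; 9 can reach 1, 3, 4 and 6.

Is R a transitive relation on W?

Transitive: no — 1 R 2 and 2 R 3, but not 1 R 3.

No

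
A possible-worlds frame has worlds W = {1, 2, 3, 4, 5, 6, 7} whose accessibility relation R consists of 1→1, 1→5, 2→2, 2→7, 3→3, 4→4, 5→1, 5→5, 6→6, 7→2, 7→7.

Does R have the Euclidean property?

Euclidean: yes — any two successors of a common world are R-related.

Yes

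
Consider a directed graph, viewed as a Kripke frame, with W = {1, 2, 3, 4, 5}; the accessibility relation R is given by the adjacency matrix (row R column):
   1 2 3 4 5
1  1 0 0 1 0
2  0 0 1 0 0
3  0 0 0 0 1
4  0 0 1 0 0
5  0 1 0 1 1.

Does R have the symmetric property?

No

Symmetric: no — 1 R 4 but not 4 R 1.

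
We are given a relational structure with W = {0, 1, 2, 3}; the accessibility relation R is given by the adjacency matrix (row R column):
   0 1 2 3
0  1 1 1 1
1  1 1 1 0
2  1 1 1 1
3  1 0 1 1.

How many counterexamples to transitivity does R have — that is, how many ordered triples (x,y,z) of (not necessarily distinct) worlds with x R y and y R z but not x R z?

4

Enumerating: (1,0,3), (1,2,3), (3,0,1), (3,2,1).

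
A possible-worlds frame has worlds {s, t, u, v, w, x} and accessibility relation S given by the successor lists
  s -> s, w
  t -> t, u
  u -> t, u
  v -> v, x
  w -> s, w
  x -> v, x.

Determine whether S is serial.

Serial: yes — every world has a successor (e.g. s S s).

Yes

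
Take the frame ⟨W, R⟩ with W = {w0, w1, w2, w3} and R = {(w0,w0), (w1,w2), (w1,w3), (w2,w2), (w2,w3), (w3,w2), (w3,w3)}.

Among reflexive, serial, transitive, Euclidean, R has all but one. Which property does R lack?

reflexive

Reflexive: no — w1 is not related to itself.
Serial: yes — every world has a successor (e.g. w0 R w0).
Transitive: yes — every two-step R-path is closed by a direct edge.
Euclidean: yes — any two successors of a common world are R-related.
Only reflexive fails.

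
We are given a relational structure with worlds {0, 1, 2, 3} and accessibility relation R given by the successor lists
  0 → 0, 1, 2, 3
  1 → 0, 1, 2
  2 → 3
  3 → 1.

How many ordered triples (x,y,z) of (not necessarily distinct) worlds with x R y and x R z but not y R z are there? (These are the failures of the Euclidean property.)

Enumerating: (0,1,3), (0,2,0), (0,2,1), (0,2,2), (0,3,0), (0,3,2), (0,3,3), (1,2,0), (1,2,1), (1,2,2), (2,3,3).

11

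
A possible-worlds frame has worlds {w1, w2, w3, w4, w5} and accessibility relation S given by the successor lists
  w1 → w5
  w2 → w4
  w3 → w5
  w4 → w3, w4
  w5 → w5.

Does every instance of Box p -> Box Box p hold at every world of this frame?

No

Axiom 4 corresponds to the accessibility relation being transitive.
Transitive: no — w2 S w4 and w4 S w3, but not w2 S w3.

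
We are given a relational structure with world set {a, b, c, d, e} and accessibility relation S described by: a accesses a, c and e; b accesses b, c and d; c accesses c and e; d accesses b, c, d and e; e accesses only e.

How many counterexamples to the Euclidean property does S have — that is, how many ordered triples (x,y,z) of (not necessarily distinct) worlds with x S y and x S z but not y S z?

12

Enumerating: (a,c,a), (a,e,a), (a,e,c), (b,c,b), (b,c,d), (c,e,c), (d,b,e), (d,c,b), (d,c,d), (d,e,b), (d,e,c), (d,e,d).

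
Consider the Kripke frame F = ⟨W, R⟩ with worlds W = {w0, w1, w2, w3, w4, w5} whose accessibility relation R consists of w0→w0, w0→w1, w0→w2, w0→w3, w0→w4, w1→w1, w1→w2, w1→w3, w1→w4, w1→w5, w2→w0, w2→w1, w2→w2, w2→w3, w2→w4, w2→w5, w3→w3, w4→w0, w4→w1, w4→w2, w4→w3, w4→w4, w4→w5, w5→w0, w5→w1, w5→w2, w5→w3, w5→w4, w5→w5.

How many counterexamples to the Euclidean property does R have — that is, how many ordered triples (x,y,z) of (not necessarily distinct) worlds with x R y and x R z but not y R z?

Enumerating: (w0,w1,w0), (w0,w3,w0), (w0,w3,w1), (w0,w3,w2), (w0,w3,w4), (w1,w3,w1), (w1,w3,w2), (w1,w3,w4), (w1,w3,w5), (w2,w0,w5), (w2,w1,w0), (w2,w3,w0), … and 18 more.
Total: 30.

30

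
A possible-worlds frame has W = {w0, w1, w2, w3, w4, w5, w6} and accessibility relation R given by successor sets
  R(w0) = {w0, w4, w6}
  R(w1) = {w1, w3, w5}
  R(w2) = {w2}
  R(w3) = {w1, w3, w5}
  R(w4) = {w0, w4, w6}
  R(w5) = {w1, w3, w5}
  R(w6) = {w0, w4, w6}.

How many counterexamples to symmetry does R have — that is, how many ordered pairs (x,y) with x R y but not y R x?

R is symmetric; there are no such tuples.

0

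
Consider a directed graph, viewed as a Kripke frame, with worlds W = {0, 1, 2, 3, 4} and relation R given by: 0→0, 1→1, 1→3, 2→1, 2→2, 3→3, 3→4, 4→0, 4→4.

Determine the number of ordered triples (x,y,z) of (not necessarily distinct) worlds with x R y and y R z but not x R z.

3

Enumerating: (1,3,4), (2,1,3), (3,4,0).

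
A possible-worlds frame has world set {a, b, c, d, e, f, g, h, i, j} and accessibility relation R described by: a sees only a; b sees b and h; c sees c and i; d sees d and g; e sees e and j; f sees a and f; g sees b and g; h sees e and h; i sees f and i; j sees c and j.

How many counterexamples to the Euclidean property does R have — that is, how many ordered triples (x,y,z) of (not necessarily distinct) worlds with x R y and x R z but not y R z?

Enumerating: (b,h,b), (c,i,c), (d,g,d), (e,j,e), (f,a,f), (g,b,g), (h,e,h), (i,f,i), (j,c,j).

9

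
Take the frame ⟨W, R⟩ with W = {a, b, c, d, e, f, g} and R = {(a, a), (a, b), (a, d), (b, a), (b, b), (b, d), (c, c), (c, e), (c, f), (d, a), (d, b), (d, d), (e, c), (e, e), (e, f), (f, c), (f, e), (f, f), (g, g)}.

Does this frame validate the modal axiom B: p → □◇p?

Yes

Axiom B corresponds to the accessibility relation being symmetric.
Symmetric: yes — every pair in R has its reverse in R.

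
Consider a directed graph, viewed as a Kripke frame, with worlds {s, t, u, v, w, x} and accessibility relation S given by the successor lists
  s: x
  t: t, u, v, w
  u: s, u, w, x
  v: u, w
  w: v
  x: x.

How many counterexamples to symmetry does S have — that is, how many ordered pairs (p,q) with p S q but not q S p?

Enumerating: (s,x), (t,u), (t,v), (t,w), (u,s), (u,w), (u,x), (v,u).

8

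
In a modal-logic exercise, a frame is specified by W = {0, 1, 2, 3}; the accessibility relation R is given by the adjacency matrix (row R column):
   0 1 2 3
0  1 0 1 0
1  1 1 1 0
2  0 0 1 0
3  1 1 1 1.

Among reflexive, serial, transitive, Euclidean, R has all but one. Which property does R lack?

Euclidean

Reflexive: yes — every world is R-related to itself.
Serial: yes — every world has a successor (e.g. 0 R 0).
Transitive: yes — every two-step R-path is closed by a direct edge.
Euclidean: no — 1 R 2 and 1 R 0, but not 2 R 0.
Only Euclidean fails.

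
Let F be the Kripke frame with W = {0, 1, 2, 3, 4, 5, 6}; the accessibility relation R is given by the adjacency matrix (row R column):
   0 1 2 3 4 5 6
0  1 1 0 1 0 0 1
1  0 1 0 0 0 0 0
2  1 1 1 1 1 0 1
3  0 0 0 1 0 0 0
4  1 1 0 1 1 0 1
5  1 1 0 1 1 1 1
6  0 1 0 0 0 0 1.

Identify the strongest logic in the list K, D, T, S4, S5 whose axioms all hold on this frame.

S4

Serial (axiom D): yes — every world has a successor (e.g. 0 R 0).
Reflexive (axiom T): yes — every world is R-related to itself.
Transitive (axiom 4): yes — every two-step R-path is closed by a direct edge.
Euclidean (axiom 5): no — 0 R 1 and 0 R 3, but not 1 R 3.
So F validates K, D, T, S4; S5 would additionally require R to be Euclidean. The strongest is S4.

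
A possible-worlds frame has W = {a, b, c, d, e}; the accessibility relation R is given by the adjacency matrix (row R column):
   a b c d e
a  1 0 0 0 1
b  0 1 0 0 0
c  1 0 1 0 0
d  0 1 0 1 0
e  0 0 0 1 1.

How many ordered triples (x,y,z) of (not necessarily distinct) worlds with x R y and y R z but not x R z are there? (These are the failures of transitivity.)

3

Enumerating: (a,e,d), (c,a,e), (e,d,b).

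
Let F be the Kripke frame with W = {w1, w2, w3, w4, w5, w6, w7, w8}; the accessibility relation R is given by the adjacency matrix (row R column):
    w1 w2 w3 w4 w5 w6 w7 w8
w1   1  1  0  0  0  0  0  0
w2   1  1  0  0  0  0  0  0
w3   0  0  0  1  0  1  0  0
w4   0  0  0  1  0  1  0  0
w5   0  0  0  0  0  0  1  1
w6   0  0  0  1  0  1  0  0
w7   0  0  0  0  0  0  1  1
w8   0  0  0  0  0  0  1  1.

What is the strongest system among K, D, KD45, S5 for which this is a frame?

Serial (axiom D): yes — every world has a successor (e.g. w1 R w1).
Euclidean (axiom 5): yes — any two successors of a common world are R-related.
Transitive (axiom 4): yes — every two-step R-path is closed by a direct edge.
Reflexive (axiom T): no — w3 is not related to itself.
So F validates K, D, KD45; S5 would additionally require R to be reflexive. The strongest is KD45.

KD45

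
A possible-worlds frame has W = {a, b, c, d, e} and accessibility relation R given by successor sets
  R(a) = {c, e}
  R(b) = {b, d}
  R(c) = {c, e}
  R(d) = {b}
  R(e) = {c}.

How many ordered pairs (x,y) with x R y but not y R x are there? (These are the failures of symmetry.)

Enumerating: (a,c), (a,e).

2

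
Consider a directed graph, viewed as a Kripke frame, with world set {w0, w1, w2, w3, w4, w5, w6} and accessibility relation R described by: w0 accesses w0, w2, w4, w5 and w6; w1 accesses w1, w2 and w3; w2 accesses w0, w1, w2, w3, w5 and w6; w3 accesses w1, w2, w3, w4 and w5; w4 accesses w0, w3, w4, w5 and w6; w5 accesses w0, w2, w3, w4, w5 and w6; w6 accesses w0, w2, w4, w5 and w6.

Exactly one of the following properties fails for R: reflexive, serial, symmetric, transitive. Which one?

Reflexive: yes — every world is R-related to itself.
Serial: yes — every world has a successor (e.g. w0 R w0).
Symmetric: yes — every pair in R has its reverse in R.
Transitive: no — w0 R w2 and w2 R w1, but not w0 R w1.
Only transitive fails.

transitive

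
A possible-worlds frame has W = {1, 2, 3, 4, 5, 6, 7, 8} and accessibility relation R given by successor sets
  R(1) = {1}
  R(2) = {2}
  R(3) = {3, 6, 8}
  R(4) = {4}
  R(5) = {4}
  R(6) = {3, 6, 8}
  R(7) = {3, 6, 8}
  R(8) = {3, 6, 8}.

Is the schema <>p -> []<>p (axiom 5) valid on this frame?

Yes

By correspondence theory, 5 is valid on a frame iff R is Euclidean.
Euclidean: yes — any two successors of a common world are R-related.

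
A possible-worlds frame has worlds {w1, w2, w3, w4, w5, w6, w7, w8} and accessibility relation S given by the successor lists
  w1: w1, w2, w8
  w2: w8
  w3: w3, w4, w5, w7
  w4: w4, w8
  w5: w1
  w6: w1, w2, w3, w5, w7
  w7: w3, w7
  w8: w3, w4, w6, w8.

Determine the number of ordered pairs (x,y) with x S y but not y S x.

13

Enumerating: (w1,w2), (w1,w8), (w2,w8), (w3,w4), (w3,w5), (w5,w1), (w6,w1), (w6,w2), (w6,w3), (w6,w5), (w6,w7), (w8,w3), (w8,w6).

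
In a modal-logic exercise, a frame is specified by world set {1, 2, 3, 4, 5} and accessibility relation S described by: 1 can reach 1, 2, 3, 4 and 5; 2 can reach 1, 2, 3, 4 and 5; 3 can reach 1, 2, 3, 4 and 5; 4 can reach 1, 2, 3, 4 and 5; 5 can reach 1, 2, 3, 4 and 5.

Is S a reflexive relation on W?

Reflexive: yes — every world is S-related to itself.

Yes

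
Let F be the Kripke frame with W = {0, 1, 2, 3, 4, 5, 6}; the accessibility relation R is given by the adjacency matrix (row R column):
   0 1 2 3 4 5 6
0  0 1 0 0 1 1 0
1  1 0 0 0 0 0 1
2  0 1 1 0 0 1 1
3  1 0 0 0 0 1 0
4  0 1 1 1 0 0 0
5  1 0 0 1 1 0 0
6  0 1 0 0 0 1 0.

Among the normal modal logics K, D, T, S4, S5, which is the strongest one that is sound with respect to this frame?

Serial (axiom D): yes — every world has a successor (e.g. 0 R 1).
Reflexive (axiom T): no — 0 is not related to itself.
Transitive (axiom 4): no — 0 R 1 and 1 R 6, but not 0 R 6.
Euclidean (axiom 5): no — 0 R 1 and 0 R 4, but not 1 R 4.
So F validates K, D; T would additionally require R to be reflexive. The strongest is D.

D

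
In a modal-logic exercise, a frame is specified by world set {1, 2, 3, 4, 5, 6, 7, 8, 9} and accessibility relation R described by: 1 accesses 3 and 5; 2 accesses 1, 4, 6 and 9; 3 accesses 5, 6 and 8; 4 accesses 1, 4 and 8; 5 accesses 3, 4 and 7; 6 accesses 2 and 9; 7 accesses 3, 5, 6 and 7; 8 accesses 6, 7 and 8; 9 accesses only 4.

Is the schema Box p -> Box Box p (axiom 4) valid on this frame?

Axiom 4 corresponds to the accessibility relation being transitive.
Transitive: no — 1 R 3 and 3 R 6, but not 1 R 6.

No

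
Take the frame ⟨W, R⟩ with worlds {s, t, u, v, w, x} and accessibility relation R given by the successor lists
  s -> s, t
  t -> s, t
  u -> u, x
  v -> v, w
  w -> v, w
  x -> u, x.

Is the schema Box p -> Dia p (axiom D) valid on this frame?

Axiom D corresponds to the accessibility relation being serial.
Serial: yes — every world has a successor (e.g. s R s).

Yes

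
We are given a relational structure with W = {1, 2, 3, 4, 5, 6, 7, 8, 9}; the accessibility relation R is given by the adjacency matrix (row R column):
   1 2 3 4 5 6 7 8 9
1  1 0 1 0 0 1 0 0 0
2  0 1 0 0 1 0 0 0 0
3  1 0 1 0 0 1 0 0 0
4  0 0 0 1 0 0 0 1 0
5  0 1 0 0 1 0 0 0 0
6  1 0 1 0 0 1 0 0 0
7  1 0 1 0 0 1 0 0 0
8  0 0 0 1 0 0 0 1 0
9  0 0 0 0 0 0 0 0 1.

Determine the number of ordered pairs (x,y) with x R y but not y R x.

Enumerating: (7,1), (7,3), (7,6).

3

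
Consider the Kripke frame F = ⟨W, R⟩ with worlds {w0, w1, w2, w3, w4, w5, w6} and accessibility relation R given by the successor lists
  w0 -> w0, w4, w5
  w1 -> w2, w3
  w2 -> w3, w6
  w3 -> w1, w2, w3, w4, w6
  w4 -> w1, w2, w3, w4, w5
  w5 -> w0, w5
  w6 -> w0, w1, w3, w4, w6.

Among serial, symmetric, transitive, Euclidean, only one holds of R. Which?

serial

Serial: yes — every world has a successor (e.g. w0 R w0).
Symmetric: no — w0 R w4 but not w4 R w0.
Transitive: no — w0 R w4 and w4 R w1, but not w0 R w1.
Euclidean: no — w0 R w5 and w0 R w4, but not w5 R w4.
Only serial holds.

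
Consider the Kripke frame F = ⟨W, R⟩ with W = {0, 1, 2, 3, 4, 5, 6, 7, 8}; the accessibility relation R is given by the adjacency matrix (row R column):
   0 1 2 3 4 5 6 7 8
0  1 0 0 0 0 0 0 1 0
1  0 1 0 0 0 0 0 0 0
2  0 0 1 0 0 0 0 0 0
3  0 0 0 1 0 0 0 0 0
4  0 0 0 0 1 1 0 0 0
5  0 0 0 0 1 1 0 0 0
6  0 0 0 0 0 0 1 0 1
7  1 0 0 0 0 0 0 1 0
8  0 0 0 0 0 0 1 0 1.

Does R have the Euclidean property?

Euclidean: yes — any two successors of a common world are R-related.

Yes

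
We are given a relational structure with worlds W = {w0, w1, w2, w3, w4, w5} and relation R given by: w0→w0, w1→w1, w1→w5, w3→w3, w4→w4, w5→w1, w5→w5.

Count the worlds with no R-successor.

Enumerating: w2.

1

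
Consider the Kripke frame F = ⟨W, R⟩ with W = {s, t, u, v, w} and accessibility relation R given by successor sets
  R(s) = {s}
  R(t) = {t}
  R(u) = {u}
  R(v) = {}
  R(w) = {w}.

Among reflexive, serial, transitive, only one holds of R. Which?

transitive

Reflexive: no — v is not related to itself.
Serial: no — v has no R-successor.
Transitive: yes — every two-step R-path is closed by a direct edge.
Only transitive holds.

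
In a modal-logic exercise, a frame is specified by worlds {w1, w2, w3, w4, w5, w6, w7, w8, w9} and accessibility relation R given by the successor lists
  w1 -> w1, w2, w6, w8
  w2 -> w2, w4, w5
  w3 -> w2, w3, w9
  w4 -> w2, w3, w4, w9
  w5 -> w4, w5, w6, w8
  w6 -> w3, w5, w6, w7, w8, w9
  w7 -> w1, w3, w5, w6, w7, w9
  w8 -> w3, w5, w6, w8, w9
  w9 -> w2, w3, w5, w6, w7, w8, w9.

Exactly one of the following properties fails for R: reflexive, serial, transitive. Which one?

Reflexive: yes — every world is R-related to itself.
Serial: yes — every world has a successor (e.g. w1 R w1).
Transitive: no — w1 R w2 and w2 R w4, but not w1 R w4.
Only transitive fails.

transitive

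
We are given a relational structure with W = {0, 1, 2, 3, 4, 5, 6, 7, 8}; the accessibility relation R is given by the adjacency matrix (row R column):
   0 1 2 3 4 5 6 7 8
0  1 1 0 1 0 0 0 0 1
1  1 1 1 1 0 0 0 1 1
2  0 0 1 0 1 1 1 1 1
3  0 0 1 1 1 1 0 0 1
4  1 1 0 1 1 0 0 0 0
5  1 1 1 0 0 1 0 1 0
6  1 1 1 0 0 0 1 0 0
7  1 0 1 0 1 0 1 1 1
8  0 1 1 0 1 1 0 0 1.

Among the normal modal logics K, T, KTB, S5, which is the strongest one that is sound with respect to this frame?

T

Reflexive (axiom T): yes — every world is R-related to itself.
Symmetric (axiom B): no — 0 R 3 but not 3 R 0.
Euclidean (axiom 5): no — 0 R 3 and 0 R 1, but not 3 R 1.
So F validates K, T; KTB would additionally require R to be symmetric. The strongest is T.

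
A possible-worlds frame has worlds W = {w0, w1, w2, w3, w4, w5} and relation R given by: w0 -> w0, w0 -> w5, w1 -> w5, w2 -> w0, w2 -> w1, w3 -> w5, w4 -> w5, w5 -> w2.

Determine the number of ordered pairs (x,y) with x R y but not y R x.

7

Enumerating: (w0,w5), (w1,w5), (w2,w0), (w2,w1), (w3,w5), (w4,w5), (w5,w2).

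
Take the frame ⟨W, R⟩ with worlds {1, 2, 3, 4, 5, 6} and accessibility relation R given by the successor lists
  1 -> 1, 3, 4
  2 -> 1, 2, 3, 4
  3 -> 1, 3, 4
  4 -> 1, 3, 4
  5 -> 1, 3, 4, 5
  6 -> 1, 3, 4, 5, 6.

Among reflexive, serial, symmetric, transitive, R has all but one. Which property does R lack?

Reflexive: yes — every world is R-related to itself.
Serial: yes — every world has a successor (e.g. 1 R 1).
Symmetric: no — 2 R 1 but not 1 R 2.
Transitive: yes — every two-step R-path is closed by a direct edge.
Only symmetric fails.

symmetric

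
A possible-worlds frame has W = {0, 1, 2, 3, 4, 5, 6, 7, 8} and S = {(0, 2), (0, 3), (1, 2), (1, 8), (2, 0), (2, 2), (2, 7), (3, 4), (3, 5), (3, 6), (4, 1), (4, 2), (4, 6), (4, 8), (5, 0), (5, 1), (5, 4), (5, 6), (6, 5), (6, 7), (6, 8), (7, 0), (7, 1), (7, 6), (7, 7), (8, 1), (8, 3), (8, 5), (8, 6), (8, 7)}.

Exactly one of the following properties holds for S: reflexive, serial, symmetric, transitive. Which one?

Reflexive: no — 0 is not related to itself.
Serial: yes — every world has a successor (e.g. 0 S 2).
Symmetric: no — 0 S 3 but not 3 S 0.
Transitive: no — 0 S 2 and 2 S 7, but not 0 S 7.
Only serial holds.

serial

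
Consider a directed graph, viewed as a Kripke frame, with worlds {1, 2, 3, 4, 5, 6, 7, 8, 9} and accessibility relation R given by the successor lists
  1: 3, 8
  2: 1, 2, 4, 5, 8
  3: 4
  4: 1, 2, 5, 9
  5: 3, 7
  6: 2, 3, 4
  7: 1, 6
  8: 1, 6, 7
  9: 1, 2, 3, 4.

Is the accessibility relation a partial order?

Reflexive: no — 1 is not related to itself.
Transitive: no — 1 R 3 and 3 R 4, but not 1 R 4.
Antisymmetric: no — 1 R 8 and 8 R 1 with 1 ≠ 8.
So R is not a partial order.

No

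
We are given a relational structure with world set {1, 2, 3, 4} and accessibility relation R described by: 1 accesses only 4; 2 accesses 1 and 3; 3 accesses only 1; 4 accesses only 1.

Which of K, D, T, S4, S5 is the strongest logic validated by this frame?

D

Serial (axiom D): yes — every world has a successor (e.g. 1 R 4).
Reflexive (axiom T): no — 1 is not related to itself.
Transitive (axiom 4): no — 2 R 1 and 1 R 4, but not 2 R 4.
Euclidean (axiom 5): no — 2 R 1 and 2 R 3, but not 1 R 3.
So F validates K, D; T would additionally require R to be reflexive. The strongest is D.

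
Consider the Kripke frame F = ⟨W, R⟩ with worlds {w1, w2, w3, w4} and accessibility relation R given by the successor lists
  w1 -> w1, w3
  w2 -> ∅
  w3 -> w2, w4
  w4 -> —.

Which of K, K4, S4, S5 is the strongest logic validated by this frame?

Transitive (axiom 4): no — w1 R w3 and w3 R w2, but not w1 R w2.
Reflexive (axiom T): no — w2 is not related to itself.
Euclidean (axiom 5): no — w3 R w2 and w3 R w4, but not w2 R w4.
So F validates K; K4 would additionally require R to be transitive. The strongest is K.

K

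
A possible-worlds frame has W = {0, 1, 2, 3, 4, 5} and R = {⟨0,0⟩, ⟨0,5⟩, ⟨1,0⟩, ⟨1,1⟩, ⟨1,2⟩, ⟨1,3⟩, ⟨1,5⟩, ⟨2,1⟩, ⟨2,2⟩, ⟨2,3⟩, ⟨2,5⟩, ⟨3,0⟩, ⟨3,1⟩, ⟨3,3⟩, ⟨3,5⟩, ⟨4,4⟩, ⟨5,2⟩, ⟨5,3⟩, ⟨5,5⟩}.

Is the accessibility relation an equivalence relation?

No

Reflexive: yes — every world is R-related to itself.
Symmetric: no — 0 R 5 but not 5 R 0.
Transitive: no — 0 R 5 and 5 R 2, but not 0 R 2.
So R is not an equivalence relation.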